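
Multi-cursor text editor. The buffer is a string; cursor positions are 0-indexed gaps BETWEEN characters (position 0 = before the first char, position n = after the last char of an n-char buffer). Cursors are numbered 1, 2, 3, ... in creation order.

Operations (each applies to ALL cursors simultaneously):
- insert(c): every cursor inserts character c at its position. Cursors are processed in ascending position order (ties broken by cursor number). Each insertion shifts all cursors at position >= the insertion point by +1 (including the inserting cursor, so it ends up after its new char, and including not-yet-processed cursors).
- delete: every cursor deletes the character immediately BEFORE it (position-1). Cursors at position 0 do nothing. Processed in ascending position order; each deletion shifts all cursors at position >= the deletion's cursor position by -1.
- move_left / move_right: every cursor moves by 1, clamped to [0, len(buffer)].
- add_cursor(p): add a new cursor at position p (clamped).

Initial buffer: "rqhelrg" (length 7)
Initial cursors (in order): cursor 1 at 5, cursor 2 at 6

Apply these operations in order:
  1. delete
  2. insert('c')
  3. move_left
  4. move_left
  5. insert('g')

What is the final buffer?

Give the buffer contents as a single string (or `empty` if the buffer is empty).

Answer: rqheggccg

Derivation:
After op 1 (delete): buffer="rqheg" (len 5), cursors c1@4 c2@4, authorship .....
After op 2 (insert('c')): buffer="rqheccg" (len 7), cursors c1@6 c2@6, authorship ....12.
After op 3 (move_left): buffer="rqheccg" (len 7), cursors c1@5 c2@5, authorship ....12.
After op 4 (move_left): buffer="rqheccg" (len 7), cursors c1@4 c2@4, authorship ....12.
After op 5 (insert('g')): buffer="rqheggccg" (len 9), cursors c1@6 c2@6, authorship ....1212.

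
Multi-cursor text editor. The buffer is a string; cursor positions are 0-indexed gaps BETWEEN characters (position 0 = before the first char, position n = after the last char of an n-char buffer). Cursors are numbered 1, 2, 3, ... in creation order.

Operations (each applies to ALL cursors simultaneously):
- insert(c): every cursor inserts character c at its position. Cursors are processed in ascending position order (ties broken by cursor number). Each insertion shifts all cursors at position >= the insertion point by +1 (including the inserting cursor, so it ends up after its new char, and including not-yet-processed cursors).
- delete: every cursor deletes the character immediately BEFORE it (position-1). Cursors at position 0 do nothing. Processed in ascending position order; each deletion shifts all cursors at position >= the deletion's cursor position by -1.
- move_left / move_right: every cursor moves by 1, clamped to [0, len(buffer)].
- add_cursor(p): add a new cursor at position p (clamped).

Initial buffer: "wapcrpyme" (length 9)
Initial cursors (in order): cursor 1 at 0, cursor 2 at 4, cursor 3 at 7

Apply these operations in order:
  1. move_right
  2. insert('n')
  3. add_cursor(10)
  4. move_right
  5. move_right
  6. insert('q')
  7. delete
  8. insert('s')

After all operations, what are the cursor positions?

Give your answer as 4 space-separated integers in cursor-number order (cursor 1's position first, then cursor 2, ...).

After op 1 (move_right): buffer="wapcrpyme" (len 9), cursors c1@1 c2@5 c3@8, authorship .........
After op 2 (insert('n')): buffer="wnapcrnpymne" (len 12), cursors c1@2 c2@7 c3@11, authorship .1....2...3.
After op 3 (add_cursor(10)): buffer="wnapcrnpymne" (len 12), cursors c1@2 c2@7 c4@10 c3@11, authorship .1....2...3.
After op 4 (move_right): buffer="wnapcrnpymne" (len 12), cursors c1@3 c2@8 c4@11 c3@12, authorship .1....2...3.
After op 5 (move_right): buffer="wnapcrnpymne" (len 12), cursors c1@4 c2@9 c3@12 c4@12, authorship .1....2...3.
After op 6 (insert('q')): buffer="wnapqcrnpyqmneqq" (len 16), cursors c1@5 c2@11 c3@16 c4@16, authorship .1..1..2..2.3.34
After op 7 (delete): buffer="wnapcrnpymne" (len 12), cursors c1@4 c2@9 c3@12 c4@12, authorship .1....2...3.
After op 8 (insert('s')): buffer="wnapscrnpysmness" (len 16), cursors c1@5 c2@11 c3@16 c4@16, authorship .1..1..2..2.3.34

Answer: 5 11 16 16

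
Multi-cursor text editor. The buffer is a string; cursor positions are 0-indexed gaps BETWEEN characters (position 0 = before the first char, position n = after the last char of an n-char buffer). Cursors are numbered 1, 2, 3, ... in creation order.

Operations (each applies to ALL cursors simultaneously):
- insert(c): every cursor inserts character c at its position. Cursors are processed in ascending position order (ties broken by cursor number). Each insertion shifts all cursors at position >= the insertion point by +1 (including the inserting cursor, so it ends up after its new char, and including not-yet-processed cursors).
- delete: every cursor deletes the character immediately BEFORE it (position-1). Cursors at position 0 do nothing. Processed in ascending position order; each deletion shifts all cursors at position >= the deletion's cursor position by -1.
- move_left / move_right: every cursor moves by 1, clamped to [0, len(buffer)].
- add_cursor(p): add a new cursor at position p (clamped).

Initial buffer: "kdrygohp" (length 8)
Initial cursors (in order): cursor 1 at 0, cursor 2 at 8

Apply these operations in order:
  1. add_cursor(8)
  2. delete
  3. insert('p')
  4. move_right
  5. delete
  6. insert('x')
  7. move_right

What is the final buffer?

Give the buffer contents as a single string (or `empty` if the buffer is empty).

Answer: pxdrygoxx

Derivation:
After op 1 (add_cursor(8)): buffer="kdrygohp" (len 8), cursors c1@0 c2@8 c3@8, authorship ........
After op 2 (delete): buffer="kdrygo" (len 6), cursors c1@0 c2@6 c3@6, authorship ......
After op 3 (insert('p')): buffer="pkdrygopp" (len 9), cursors c1@1 c2@9 c3@9, authorship 1......23
After op 4 (move_right): buffer="pkdrygopp" (len 9), cursors c1@2 c2@9 c3@9, authorship 1......23
After op 5 (delete): buffer="pdrygo" (len 6), cursors c1@1 c2@6 c3@6, authorship 1.....
After op 6 (insert('x')): buffer="pxdrygoxx" (len 9), cursors c1@2 c2@9 c3@9, authorship 11.....23
After op 7 (move_right): buffer="pxdrygoxx" (len 9), cursors c1@3 c2@9 c3@9, authorship 11.....23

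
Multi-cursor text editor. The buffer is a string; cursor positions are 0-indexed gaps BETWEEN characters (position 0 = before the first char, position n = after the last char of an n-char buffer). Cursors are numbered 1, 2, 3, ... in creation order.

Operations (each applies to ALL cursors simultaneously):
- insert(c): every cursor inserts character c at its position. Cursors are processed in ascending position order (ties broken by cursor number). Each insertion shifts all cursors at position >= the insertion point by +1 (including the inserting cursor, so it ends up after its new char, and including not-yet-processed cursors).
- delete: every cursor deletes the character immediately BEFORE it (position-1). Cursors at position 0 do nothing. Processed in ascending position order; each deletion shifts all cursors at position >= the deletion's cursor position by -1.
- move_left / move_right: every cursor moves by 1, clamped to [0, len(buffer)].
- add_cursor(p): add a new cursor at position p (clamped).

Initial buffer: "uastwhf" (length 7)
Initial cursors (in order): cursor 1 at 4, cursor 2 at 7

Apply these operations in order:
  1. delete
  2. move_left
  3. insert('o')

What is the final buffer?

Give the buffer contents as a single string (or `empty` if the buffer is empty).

After op 1 (delete): buffer="uaswh" (len 5), cursors c1@3 c2@5, authorship .....
After op 2 (move_left): buffer="uaswh" (len 5), cursors c1@2 c2@4, authorship .....
After op 3 (insert('o')): buffer="uaoswoh" (len 7), cursors c1@3 c2@6, authorship ..1..2.

Answer: uaoswoh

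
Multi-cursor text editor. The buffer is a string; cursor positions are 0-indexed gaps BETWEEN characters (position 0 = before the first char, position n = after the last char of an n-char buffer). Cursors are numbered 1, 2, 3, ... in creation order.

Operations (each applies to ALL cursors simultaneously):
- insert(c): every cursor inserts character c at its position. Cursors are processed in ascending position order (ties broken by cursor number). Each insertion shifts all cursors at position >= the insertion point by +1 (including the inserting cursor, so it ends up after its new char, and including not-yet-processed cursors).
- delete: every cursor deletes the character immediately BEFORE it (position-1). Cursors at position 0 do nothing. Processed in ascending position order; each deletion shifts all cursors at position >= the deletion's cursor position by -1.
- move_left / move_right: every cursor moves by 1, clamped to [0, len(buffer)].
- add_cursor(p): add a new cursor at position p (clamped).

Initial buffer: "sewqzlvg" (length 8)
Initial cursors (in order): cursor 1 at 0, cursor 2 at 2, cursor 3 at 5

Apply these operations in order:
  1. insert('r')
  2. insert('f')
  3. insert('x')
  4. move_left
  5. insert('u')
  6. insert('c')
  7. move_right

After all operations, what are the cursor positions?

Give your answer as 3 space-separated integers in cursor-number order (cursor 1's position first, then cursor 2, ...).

After op 1 (insert('r')): buffer="rserwqzrlvg" (len 11), cursors c1@1 c2@4 c3@8, authorship 1..2...3...
After op 2 (insert('f')): buffer="rfserfwqzrflvg" (len 14), cursors c1@2 c2@6 c3@11, authorship 11..22...33...
After op 3 (insert('x')): buffer="rfxserfxwqzrfxlvg" (len 17), cursors c1@3 c2@8 c3@14, authorship 111..222...333...
After op 4 (move_left): buffer="rfxserfxwqzrfxlvg" (len 17), cursors c1@2 c2@7 c3@13, authorship 111..222...333...
After op 5 (insert('u')): buffer="rfuxserfuxwqzrfuxlvg" (len 20), cursors c1@3 c2@9 c3@16, authorship 1111..2222...3333...
After op 6 (insert('c')): buffer="rfucxserfucxwqzrfucxlvg" (len 23), cursors c1@4 c2@11 c3@19, authorship 11111..22222...33333...
After op 7 (move_right): buffer="rfucxserfucxwqzrfucxlvg" (len 23), cursors c1@5 c2@12 c3@20, authorship 11111..22222...33333...

Answer: 5 12 20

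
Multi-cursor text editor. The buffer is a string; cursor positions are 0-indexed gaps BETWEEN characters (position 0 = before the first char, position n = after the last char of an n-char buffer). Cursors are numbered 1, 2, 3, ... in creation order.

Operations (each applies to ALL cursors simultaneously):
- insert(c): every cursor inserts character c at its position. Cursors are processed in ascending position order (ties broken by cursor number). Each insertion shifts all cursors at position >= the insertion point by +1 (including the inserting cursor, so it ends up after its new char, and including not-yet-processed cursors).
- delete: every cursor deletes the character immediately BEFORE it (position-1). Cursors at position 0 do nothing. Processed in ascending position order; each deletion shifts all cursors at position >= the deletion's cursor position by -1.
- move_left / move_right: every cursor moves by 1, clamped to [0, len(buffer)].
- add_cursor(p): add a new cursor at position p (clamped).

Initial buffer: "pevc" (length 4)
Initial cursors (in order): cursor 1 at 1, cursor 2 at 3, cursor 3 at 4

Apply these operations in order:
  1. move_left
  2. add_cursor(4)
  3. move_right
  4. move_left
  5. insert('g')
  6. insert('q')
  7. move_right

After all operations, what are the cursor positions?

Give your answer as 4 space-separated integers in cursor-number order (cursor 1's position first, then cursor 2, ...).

After op 1 (move_left): buffer="pevc" (len 4), cursors c1@0 c2@2 c3@3, authorship ....
After op 2 (add_cursor(4)): buffer="pevc" (len 4), cursors c1@0 c2@2 c3@3 c4@4, authorship ....
After op 3 (move_right): buffer="pevc" (len 4), cursors c1@1 c2@3 c3@4 c4@4, authorship ....
After op 4 (move_left): buffer="pevc" (len 4), cursors c1@0 c2@2 c3@3 c4@3, authorship ....
After op 5 (insert('g')): buffer="gpegvggc" (len 8), cursors c1@1 c2@4 c3@7 c4@7, authorship 1..2.34.
After op 6 (insert('q')): buffer="gqpegqvggqqc" (len 12), cursors c1@2 c2@6 c3@11 c4@11, authorship 11..22.3434.
After op 7 (move_right): buffer="gqpegqvggqqc" (len 12), cursors c1@3 c2@7 c3@12 c4@12, authorship 11..22.3434.

Answer: 3 7 12 12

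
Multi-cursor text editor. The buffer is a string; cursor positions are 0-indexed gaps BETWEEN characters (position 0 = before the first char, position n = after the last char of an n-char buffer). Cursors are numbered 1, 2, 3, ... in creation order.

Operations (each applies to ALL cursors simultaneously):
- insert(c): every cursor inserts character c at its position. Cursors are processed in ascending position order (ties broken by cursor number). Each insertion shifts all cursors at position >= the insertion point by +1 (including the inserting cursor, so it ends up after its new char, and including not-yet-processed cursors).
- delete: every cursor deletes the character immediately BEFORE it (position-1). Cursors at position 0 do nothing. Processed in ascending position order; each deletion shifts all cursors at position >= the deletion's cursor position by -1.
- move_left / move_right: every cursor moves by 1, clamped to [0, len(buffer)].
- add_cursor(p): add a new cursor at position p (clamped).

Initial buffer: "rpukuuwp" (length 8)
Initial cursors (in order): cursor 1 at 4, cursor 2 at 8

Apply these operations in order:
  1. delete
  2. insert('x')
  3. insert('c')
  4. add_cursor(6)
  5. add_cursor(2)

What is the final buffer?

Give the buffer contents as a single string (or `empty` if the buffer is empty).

Answer: rpuxcuuwxc

Derivation:
After op 1 (delete): buffer="rpuuuw" (len 6), cursors c1@3 c2@6, authorship ......
After op 2 (insert('x')): buffer="rpuxuuwx" (len 8), cursors c1@4 c2@8, authorship ...1...2
After op 3 (insert('c')): buffer="rpuxcuuwxc" (len 10), cursors c1@5 c2@10, authorship ...11...22
After op 4 (add_cursor(6)): buffer="rpuxcuuwxc" (len 10), cursors c1@5 c3@6 c2@10, authorship ...11...22
After op 5 (add_cursor(2)): buffer="rpuxcuuwxc" (len 10), cursors c4@2 c1@5 c3@6 c2@10, authorship ...11...22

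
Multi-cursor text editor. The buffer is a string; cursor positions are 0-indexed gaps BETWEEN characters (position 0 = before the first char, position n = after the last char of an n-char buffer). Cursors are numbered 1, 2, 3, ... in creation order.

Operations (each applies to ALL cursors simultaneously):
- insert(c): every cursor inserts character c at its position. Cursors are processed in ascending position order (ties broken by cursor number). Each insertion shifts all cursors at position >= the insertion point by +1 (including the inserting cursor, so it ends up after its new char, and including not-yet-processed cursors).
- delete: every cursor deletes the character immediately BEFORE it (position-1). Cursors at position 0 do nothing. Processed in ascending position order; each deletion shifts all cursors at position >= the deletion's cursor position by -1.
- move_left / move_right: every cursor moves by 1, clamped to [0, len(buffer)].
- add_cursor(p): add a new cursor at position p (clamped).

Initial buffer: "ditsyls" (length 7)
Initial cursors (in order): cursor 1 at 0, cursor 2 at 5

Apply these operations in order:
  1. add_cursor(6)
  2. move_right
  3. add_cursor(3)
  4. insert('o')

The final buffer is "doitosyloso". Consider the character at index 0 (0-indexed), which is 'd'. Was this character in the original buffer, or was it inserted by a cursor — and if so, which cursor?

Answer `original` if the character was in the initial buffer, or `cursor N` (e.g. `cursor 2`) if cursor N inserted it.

After op 1 (add_cursor(6)): buffer="ditsyls" (len 7), cursors c1@0 c2@5 c3@6, authorship .......
After op 2 (move_right): buffer="ditsyls" (len 7), cursors c1@1 c2@6 c3@7, authorship .......
After op 3 (add_cursor(3)): buffer="ditsyls" (len 7), cursors c1@1 c4@3 c2@6 c3@7, authorship .......
After op 4 (insert('o')): buffer="doitosyloso" (len 11), cursors c1@2 c4@5 c2@9 c3@11, authorship .1..4...2.3
Authorship (.=original, N=cursor N): . 1 . . 4 . . . 2 . 3
Index 0: author = original

Answer: original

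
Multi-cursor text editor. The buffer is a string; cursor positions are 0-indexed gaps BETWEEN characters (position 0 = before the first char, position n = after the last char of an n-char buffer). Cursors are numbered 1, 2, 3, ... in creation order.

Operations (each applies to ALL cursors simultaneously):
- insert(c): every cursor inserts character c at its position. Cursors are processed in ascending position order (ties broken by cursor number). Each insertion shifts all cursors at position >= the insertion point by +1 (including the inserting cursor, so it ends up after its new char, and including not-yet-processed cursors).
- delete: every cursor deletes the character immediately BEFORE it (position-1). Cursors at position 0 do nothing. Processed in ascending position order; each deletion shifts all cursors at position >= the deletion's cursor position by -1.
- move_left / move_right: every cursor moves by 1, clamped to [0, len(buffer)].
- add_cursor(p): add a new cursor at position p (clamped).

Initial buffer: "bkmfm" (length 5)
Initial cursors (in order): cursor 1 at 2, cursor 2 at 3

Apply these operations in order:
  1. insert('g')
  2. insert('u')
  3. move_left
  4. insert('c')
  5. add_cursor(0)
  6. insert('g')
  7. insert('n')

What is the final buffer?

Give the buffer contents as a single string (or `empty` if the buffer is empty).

Answer: gnbkgcgnumgcgnufm

Derivation:
After op 1 (insert('g')): buffer="bkgmgfm" (len 7), cursors c1@3 c2@5, authorship ..1.2..
After op 2 (insert('u')): buffer="bkgumgufm" (len 9), cursors c1@4 c2@7, authorship ..11.22..
After op 3 (move_left): buffer="bkgumgufm" (len 9), cursors c1@3 c2@6, authorship ..11.22..
After op 4 (insert('c')): buffer="bkgcumgcufm" (len 11), cursors c1@4 c2@8, authorship ..111.222..
After op 5 (add_cursor(0)): buffer="bkgcumgcufm" (len 11), cursors c3@0 c1@4 c2@8, authorship ..111.222..
After op 6 (insert('g')): buffer="gbkgcgumgcgufm" (len 14), cursors c3@1 c1@6 c2@11, authorship 3..1111.2222..
After op 7 (insert('n')): buffer="gnbkgcgnumgcgnufm" (len 17), cursors c3@2 c1@8 c2@14, authorship 33..11111.22222..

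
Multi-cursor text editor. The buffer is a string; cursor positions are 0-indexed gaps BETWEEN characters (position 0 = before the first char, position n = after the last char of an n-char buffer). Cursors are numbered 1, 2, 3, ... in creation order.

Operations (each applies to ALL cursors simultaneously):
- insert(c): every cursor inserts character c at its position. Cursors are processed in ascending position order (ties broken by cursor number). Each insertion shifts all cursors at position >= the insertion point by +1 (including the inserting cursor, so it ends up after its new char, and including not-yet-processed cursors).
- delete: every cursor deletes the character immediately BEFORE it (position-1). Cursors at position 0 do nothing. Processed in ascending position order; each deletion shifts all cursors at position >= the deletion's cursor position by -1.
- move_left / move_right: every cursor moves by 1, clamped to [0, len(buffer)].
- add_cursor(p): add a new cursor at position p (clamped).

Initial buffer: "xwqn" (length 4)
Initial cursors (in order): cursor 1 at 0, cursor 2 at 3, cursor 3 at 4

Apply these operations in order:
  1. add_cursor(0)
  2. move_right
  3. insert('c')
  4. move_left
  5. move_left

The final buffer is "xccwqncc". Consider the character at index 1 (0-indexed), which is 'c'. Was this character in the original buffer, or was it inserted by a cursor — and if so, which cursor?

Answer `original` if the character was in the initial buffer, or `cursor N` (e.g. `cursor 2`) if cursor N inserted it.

After op 1 (add_cursor(0)): buffer="xwqn" (len 4), cursors c1@0 c4@0 c2@3 c3@4, authorship ....
After op 2 (move_right): buffer="xwqn" (len 4), cursors c1@1 c4@1 c2@4 c3@4, authorship ....
After op 3 (insert('c')): buffer="xccwqncc" (len 8), cursors c1@3 c4@3 c2@8 c3@8, authorship .14...23
After op 4 (move_left): buffer="xccwqncc" (len 8), cursors c1@2 c4@2 c2@7 c3@7, authorship .14...23
After op 5 (move_left): buffer="xccwqncc" (len 8), cursors c1@1 c4@1 c2@6 c3@6, authorship .14...23
Authorship (.=original, N=cursor N): . 1 4 . . . 2 3
Index 1: author = 1

Answer: cursor 1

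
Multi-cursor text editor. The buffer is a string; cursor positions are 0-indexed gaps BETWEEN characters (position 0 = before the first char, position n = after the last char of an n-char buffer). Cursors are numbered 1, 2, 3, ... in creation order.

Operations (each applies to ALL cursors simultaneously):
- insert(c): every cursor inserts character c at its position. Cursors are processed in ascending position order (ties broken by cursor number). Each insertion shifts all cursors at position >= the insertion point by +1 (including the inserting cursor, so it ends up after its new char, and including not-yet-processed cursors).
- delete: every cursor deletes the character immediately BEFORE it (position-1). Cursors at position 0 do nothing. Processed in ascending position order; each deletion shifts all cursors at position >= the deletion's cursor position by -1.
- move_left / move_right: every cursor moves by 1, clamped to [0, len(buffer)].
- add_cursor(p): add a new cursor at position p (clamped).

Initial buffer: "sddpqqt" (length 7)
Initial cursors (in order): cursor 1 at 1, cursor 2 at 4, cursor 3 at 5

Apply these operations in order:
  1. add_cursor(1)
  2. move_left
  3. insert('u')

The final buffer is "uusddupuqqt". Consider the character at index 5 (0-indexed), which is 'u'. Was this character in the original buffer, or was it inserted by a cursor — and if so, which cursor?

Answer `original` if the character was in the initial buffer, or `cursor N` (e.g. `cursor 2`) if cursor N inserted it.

After op 1 (add_cursor(1)): buffer="sddpqqt" (len 7), cursors c1@1 c4@1 c2@4 c3@5, authorship .......
After op 2 (move_left): buffer="sddpqqt" (len 7), cursors c1@0 c4@0 c2@3 c3@4, authorship .......
After op 3 (insert('u')): buffer="uusddupuqqt" (len 11), cursors c1@2 c4@2 c2@6 c3@8, authorship 14...2.3...
Authorship (.=original, N=cursor N): 1 4 . . . 2 . 3 . . .
Index 5: author = 2

Answer: cursor 2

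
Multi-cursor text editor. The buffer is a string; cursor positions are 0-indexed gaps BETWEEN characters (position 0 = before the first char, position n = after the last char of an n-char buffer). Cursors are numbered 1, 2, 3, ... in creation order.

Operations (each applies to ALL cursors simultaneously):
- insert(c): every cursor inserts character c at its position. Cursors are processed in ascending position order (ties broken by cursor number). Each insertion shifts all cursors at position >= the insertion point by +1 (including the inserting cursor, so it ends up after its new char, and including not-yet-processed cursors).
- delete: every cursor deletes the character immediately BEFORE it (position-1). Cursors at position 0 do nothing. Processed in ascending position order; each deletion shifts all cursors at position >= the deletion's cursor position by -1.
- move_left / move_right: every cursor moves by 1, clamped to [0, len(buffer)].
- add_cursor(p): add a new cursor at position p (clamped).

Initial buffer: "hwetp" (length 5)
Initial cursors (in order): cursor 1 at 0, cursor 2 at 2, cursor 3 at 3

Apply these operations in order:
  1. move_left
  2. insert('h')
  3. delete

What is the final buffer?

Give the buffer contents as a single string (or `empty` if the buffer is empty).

After op 1 (move_left): buffer="hwetp" (len 5), cursors c1@0 c2@1 c3@2, authorship .....
After op 2 (insert('h')): buffer="hhhwhetp" (len 8), cursors c1@1 c2@3 c3@5, authorship 1.2.3...
After op 3 (delete): buffer="hwetp" (len 5), cursors c1@0 c2@1 c3@2, authorship .....

Answer: hwetp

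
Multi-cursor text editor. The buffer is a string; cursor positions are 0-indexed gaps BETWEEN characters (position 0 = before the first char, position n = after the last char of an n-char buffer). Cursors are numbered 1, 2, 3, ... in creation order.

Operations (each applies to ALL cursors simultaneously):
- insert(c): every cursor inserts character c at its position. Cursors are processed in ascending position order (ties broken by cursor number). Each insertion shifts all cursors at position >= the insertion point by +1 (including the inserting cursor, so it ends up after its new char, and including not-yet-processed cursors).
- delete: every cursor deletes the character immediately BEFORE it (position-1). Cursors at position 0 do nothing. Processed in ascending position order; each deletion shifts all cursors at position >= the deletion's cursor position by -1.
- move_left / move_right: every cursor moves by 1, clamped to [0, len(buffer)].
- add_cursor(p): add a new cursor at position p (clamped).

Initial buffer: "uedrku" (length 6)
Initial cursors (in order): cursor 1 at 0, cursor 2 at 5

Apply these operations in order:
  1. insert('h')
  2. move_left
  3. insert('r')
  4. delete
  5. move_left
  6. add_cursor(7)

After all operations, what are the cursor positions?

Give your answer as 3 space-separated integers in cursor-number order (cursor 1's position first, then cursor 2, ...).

After op 1 (insert('h')): buffer="huedrkhu" (len 8), cursors c1@1 c2@7, authorship 1.....2.
After op 2 (move_left): buffer="huedrkhu" (len 8), cursors c1@0 c2@6, authorship 1.....2.
After op 3 (insert('r')): buffer="rhuedrkrhu" (len 10), cursors c1@1 c2@8, authorship 11.....22.
After op 4 (delete): buffer="huedrkhu" (len 8), cursors c1@0 c2@6, authorship 1.....2.
After op 5 (move_left): buffer="huedrkhu" (len 8), cursors c1@0 c2@5, authorship 1.....2.
After op 6 (add_cursor(7)): buffer="huedrkhu" (len 8), cursors c1@0 c2@5 c3@7, authorship 1.....2.

Answer: 0 5 7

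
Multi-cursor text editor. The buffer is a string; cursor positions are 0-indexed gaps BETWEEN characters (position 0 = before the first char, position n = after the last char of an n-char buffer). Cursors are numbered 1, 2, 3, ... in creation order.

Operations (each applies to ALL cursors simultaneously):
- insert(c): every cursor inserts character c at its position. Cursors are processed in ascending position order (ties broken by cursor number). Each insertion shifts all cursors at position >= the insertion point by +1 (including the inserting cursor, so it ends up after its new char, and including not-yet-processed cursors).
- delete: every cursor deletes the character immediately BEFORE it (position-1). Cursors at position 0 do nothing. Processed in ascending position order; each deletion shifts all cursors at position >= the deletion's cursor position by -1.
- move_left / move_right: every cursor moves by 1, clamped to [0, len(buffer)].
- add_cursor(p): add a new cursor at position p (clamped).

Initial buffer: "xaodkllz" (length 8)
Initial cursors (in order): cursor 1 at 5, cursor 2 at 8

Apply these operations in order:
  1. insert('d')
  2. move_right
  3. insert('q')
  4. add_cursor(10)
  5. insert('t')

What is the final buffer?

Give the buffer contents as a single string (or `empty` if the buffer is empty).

Answer: xaodkdlqtlztdqt

Derivation:
After op 1 (insert('d')): buffer="xaodkdllzd" (len 10), cursors c1@6 c2@10, authorship .....1...2
After op 2 (move_right): buffer="xaodkdllzd" (len 10), cursors c1@7 c2@10, authorship .....1...2
After op 3 (insert('q')): buffer="xaodkdlqlzdq" (len 12), cursors c1@8 c2@12, authorship .....1.1..22
After op 4 (add_cursor(10)): buffer="xaodkdlqlzdq" (len 12), cursors c1@8 c3@10 c2@12, authorship .....1.1..22
After op 5 (insert('t')): buffer="xaodkdlqtlztdqt" (len 15), cursors c1@9 c3@12 c2@15, authorship .....1.11..3222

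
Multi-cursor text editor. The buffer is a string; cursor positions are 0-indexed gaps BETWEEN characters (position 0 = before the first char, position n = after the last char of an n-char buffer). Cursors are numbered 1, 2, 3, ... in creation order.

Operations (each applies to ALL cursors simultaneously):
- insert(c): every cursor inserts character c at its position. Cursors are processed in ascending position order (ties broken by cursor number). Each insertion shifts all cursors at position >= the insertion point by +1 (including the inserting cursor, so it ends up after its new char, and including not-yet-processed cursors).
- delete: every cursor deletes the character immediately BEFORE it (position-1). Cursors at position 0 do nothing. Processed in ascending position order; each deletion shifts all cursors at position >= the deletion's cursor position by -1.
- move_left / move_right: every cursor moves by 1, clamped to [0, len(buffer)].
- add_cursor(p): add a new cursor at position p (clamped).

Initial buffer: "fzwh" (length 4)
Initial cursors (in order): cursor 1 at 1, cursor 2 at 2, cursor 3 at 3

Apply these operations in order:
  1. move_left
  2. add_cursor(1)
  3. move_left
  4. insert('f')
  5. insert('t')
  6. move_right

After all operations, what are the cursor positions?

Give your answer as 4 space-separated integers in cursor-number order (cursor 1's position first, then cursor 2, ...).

After op 1 (move_left): buffer="fzwh" (len 4), cursors c1@0 c2@1 c3@2, authorship ....
After op 2 (add_cursor(1)): buffer="fzwh" (len 4), cursors c1@0 c2@1 c4@1 c3@2, authorship ....
After op 3 (move_left): buffer="fzwh" (len 4), cursors c1@0 c2@0 c4@0 c3@1, authorship ....
After op 4 (insert('f')): buffer="fffffzwh" (len 8), cursors c1@3 c2@3 c4@3 c3@5, authorship 124.3...
After op 5 (insert('t')): buffer="ffftttfftzwh" (len 12), cursors c1@6 c2@6 c4@6 c3@9, authorship 124124.33...
After op 6 (move_right): buffer="ffftttfftzwh" (len 12), cursors c1@7 c2@7 c4@7 c3@10, authorship 124124.33...

Answer: 7 7 10 7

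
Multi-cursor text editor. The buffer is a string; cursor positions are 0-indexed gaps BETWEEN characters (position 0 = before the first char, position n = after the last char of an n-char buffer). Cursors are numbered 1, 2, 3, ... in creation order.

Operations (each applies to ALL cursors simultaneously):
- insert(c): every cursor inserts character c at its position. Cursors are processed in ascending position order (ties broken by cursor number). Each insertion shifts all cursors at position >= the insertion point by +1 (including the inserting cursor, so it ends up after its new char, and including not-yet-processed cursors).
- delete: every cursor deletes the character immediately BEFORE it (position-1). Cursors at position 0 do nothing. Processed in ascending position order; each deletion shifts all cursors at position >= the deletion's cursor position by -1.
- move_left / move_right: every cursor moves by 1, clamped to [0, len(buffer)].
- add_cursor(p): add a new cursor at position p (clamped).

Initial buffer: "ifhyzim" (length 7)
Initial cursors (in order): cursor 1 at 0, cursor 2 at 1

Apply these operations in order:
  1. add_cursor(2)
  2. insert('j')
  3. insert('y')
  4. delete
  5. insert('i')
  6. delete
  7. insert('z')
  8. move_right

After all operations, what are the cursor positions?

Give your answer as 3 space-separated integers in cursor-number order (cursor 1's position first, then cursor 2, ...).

Answer: 3 6 9

Derivation:
After op 1 (add_cursor(2)): buffer="ifhyzim" (len 7), cursors c1@0 c2@1 c3@2, authorship .......
After op 2 (insert('j')): buffer="jijfjhyzim" (len 10), cursors c1@1 c2@3 c3@5, authorship 1.2.3.....
After op 3 (insert('y')): buffer="jyijyfjyhyzim" (len 13), cursors c1@2 c2@5 c3@8, authorship 11.22.33.....
After op 4 (delete): buffer="jijfjhyzim" (len 10), cursors c1@1 c2@3 c3@5, authorship 1.2.3.....
After op 5 (insert('i')): buffer="jiijifjihyzim" (len 13), cursors c1@2 c2@5 c3@8, authorship 11.22.33.....
After op 6 (delete): buffer="jijfjhyzim" (len 10), cursors c1@1 c2@3 c3@5, authorship 1.2.3.....
After op 7 (insert('z')): buffer="jzijzfjzhyzim" (len 13), cursors c1@2 c2@5 c3@8, authorship 11.22.33.....
After op 8 (move_right): buffer="jzijzfjzhyzim" (len 13), cursors c1@3 c2@6 c3@9, authorship 11.22.33.....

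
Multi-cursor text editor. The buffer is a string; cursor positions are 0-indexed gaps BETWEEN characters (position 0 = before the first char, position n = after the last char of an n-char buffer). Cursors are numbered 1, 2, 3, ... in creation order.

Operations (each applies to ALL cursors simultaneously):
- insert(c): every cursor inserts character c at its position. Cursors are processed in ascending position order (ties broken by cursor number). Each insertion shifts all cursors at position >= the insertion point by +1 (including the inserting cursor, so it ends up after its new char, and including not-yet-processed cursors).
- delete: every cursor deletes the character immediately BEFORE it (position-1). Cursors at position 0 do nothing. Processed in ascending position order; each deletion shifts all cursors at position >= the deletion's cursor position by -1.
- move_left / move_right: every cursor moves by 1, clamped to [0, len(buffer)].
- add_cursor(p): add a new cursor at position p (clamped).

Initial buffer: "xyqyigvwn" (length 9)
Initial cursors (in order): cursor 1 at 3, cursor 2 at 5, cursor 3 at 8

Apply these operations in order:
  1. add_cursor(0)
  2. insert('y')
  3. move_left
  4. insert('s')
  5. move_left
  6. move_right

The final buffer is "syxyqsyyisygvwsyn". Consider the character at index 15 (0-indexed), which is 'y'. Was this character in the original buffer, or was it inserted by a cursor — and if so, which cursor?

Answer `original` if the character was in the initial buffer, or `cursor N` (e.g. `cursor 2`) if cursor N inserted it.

After op 1 (add_cursor(0)): buffer="xyqyigvwn" (len 9), cursors c4@0 c1@3 c2@5 c3@8, authorship .........
After op 2 (insert('y')): buffer="yxyqyyiygvwyn" (len 13), cursors c4@1 c1@5 c2@8 c3@12, authorship 4...1..2...3.
After op 3 (move_left): buffer="yxyqyyiygvwyn" (len 13), cursors c4@0 c1@4 c2@7 c3@11, authorship 4...1..2...3.
After op 4 (insert('s')): buffer="syxyqsyyisygvwsyn" (len 17), cursors c4@1 c1@6 c2@10 c3@15, authorship 44...11..22...33.
After op 5 (move_left): buffer="syxyqsyyisygvwsyn" (len 17), cursors c4@0 c1@5 c2@9 c3@14, authorship 44...11..22...33.
After op 6 (move_right): buffer="syxyqsyyisygvwsyn" (len 17), cursors c4@1 c1@6 c2@10 c3@15, authorship 44...11..22...33.
Authorship (.=original, N=cursor N): 4 4 . . . 1 1 . . 2 2 . . . 3 3 .
Index 15: author = 3

Answer: cursor 3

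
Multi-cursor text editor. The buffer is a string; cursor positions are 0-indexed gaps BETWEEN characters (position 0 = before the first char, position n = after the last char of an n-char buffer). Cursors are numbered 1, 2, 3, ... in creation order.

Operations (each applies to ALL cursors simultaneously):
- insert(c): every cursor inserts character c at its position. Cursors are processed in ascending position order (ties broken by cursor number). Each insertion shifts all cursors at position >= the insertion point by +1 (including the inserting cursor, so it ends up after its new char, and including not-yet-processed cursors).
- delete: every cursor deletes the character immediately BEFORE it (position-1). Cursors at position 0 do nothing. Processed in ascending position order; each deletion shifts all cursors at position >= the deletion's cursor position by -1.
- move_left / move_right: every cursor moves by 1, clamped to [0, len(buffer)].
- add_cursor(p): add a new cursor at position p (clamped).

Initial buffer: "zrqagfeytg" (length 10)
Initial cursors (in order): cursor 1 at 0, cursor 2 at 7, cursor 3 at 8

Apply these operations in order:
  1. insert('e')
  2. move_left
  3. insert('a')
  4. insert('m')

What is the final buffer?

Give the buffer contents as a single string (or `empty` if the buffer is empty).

After op 1 (insert('e')): buffer="ezrqagfeeyetg" (len 13), cursors c1@1 c2@9 c3@11, authorship 1.......2.3..
After op 2 (move_left): buffer="ezrqagfeeyetg" (len 13), cursors c1@0 c2@8 c3@10, authorship 1.......2.3..
After op 3 (insert('a')): buffer="aezrqagfeaeyaetg" (len 16), cursors c1@1 c2@10 c3@13, authorship 11.......22.33..
After op 4 (insert('m')): buffer="amezrqagfeameyametg" (len 19), cursors c1@2 c2@12 c3@16, authorship 111.......222.333..

Answer: amezrqagfeameyametg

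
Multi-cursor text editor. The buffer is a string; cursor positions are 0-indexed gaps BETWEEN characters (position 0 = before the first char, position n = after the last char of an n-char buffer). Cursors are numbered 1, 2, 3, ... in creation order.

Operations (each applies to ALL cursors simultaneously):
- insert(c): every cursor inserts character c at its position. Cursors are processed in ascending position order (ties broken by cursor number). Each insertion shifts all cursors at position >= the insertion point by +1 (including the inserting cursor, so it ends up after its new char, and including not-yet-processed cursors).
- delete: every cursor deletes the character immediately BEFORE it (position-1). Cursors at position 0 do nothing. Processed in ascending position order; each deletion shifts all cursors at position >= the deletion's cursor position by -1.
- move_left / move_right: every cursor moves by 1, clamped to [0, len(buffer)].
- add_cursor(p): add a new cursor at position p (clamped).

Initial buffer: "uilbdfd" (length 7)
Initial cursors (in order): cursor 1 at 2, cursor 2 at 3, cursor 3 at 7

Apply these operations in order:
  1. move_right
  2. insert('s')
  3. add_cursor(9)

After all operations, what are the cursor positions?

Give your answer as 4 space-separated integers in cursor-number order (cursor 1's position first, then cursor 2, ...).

After op 1 (move_right): buffer="uilbdfd" (len 7), cursors c1@3 c2@4 c3@7, authorship .......
After op 2 (insert('s')): buffer="uilsbsdfds" (len 10), cursors c1@4 c2@6 c3@10, authorship ...1.2...3
After op 3 (add_cursor(9)): buffer="uilsbsdfds" (len 10), cursors c1@4 c2@6 c4@9 c3@10, authorship ...1.2...3

Answer: 4 6 10 9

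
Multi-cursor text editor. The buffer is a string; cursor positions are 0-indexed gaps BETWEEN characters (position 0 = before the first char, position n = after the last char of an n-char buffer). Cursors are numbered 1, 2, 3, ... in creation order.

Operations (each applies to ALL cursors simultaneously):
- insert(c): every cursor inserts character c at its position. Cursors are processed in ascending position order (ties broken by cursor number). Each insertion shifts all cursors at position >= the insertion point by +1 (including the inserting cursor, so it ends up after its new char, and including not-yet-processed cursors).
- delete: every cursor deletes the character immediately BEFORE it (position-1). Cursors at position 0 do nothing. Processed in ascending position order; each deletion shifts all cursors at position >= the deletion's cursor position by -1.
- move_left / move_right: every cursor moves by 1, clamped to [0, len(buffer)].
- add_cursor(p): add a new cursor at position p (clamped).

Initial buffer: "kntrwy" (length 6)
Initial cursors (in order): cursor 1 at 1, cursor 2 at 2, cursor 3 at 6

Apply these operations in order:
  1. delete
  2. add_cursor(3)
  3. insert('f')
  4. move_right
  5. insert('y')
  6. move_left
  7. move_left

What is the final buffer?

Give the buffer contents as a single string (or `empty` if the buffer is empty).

Answer: fftyyrwffyy

Derivation:
After op 1 (delete): buffer="trw" (len 3), cursors c1@0 c2@0 c3@3, authorship ...
After op 2 (add_cursor(3)): buffer="trw" (len 3), cursors c1@0 c2@0 c3@3 c4@3, authorship ...
After op 3 (insert('f')): buffer="fftrwff" (len 7), cursors c1@2 c2@2 c3@7 c4@7, authorship 12...34
After op 4 (move_right): buffer="fftrwff" (len 7), cursors c1@3 c2@3 c3@7 c4@7, authorship 12...34
After op 5 (insert('y')): buffer="fftyyrwffyy" (len 11), cursors c1@5 c2@5 c3@11 c4@11, authorship 12.12..3434
After op 6 (move_left): buffer="fftyyrwffyy" (len 11), cursors c1@4 c2@4 c3@10 c4@10, authorship 12.12..3434
After op 7 (move_left): buffer="fftyyrwffyy" (len 11), cursors c1@3 c2@3 c3@9 c4@9, authorship 12.12..3434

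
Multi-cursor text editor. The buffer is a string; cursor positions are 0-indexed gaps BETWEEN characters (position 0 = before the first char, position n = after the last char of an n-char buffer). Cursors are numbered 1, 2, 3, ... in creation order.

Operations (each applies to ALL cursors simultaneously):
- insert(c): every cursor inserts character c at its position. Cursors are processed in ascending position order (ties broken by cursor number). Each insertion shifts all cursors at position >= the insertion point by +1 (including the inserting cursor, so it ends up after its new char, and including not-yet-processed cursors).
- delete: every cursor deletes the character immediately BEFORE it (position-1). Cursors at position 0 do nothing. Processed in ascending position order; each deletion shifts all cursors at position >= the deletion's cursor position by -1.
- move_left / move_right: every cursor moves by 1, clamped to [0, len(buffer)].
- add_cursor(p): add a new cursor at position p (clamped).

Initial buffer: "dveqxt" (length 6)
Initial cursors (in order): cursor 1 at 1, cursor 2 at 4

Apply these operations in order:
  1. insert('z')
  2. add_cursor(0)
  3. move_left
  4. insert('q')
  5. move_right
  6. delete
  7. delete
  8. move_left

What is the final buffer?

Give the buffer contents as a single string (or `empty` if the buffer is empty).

After op 1 (insert('z')): buffer="dzveqzxt" (len 8), cursors c1@2 c2@6, authorship .1...2..
After op 2 (add_cursor(0)): buffer="dzveqzxt" (len 8), cursors c3@0 c1@2 c2@6, authorship .1...2..
After op 3 (move_left): buffer="dzveqzxt" (len 8), cursors c3@0 c1@1 c2@5, authorship .1...2..
After op 4 (insert('q')): buffer="qdqzveqqzxt" (len 11), cursors c3@1 c1@3 c2@8, authorship 3.11...22..
After op 5 (move_right): buffer="qdqzveqqzxt" (len 11), cursors c3@2 c1@4 c2@9, authorship 3.11...22..
After op 6 (delete): buffer="qqveqqxt" (len 8), cursors c3@1 c1@2 c2@6, authorship 31...2..
After op 7 (delete): buffer="veqxt" (len 5), cursors c1@0 c3@0 c2@3, authorship .....
After op 8 (move_left): buffer="veqxt" (len 5), cursors c1@0 c3@0 c2@2, authorship .....

Answer: veqxt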